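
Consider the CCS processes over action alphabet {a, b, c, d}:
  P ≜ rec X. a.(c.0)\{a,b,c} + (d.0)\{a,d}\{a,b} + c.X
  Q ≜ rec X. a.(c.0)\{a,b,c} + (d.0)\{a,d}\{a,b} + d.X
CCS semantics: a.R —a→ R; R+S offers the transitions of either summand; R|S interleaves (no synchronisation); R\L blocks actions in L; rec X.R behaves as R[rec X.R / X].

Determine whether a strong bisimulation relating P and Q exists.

not bisimilar

P's transition system — 2 states:
  s0 = rec X. a.(c.0)\{a,b,c} + (d.0)\{a,d}\{a,b} + c.X :: -a-> s1, -c-> s0
  s1 = (c.0)\{a,b,c} :: deadlocked
Q's transition system — 2 states:
  t0 = rec X. a.(c.0)\{a,b,c} + (d.0)\{a,d}\{a,b} + d.X :: -a-> t1, -d-> t0
  t1 = (c.0)\{a,b,c} :: deadlocked
Partition-refinement fixed point:
  B0 = {s0}
  B1 = {s1, t1}
  B2 = {t0}
s0 ∈ B0, t0 ∈ B2 → different blocks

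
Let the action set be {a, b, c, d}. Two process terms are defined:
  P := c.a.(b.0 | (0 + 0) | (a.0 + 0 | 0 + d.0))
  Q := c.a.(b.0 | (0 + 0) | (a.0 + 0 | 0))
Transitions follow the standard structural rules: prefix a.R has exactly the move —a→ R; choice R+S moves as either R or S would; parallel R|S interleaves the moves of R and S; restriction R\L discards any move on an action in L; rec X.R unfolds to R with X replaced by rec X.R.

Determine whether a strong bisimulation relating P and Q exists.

LTS(P): 6 reachable states
  p0 = c.a.(b.0 | (0 + 0) | (a.0 + 0 | 0 + d.0)) → ··c··> p1
  p1 = a.(b.0 | (0 + 0) | (a.0 + 0 | 0 + d.0)) → ··a··> p2
  p2 = b.0 | (0 + 0) | (a.0 + 0 | 0 + d.0) → ··a··> p3, ··b··> p4, ··d··> p3
  p3 = b.0 | (0 + 0) | 0 → ··b··> p5
  p4 = 0 | (0 + 0) | (a.0 + 0 | 0 + d.0) → ··a··> p5, ··d··> p5
  p5 = 0 | (0 + 0) | 0 → deadlocked
LTS(Q): 6 reachable states
  q0 = c.a.(b.0 | (0 + 0) | (a.0 + 0 | 0)) → ··c··> q1
  q1 = a.(b.0 | (0 + 0) | (a.0 + 0 | 0)) → ··a··> q2
  q2 = b.0 | (0 + 0) | (a.0 + 0 | 0) → ··a··> q3, ··b··> q4
  q3 = b.0 | (0 + 0) | 0 → ··b··> q5
  q4 = 0 | (0 + 0) | (a.0 + 0 | 0) → ··a··> q5
  q5 = 0 | (0 + 0) | 0 → deadlocked
Partition-refinement fixed point:
  B0 = {p0}
  B1 = {p1}
  B2 = {p2}
  B3 = {p4}
  B4 = {p5, q5}
  B5 = {p3, q3}
  B6 = {q0}
  B7 = {q1}
  B8 = {q2}
  B9 = {q4}
p0 ∈ B0, q0 ∈ B6 → different blocks

not bisimilar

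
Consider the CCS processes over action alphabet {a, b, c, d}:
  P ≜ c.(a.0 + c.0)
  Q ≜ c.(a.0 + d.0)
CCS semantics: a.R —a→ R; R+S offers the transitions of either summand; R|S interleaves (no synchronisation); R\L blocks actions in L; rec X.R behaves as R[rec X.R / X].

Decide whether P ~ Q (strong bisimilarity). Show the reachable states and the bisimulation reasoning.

P ≁ Q

P's transition system — 3 states:
  m0 = c.(a.0 + c.0) ⊢ -c-> m1
  m1 = a.0 + c.0 ⊢ -a-> m2, -c-> m2
  m2 = 0 ⊢ stopped
Q's transition system — 3 states:
  n0 = c.(a.0 + d.0) ⊢ -c-> n1
  n1 = a.0 + d.0 ⊢ -a-> n2, -d-> n2
  n2 = 0 ⊢ stopped
Coarsest stable partition (strong bisimilarity classes):
  B0 = {m0}
  B1 = {m1}
  B2 = {m2, n2}
  B3 = {n0}
  B4 = {n1}
m0 ∈ B0, n0 ∈ B3 → different blocks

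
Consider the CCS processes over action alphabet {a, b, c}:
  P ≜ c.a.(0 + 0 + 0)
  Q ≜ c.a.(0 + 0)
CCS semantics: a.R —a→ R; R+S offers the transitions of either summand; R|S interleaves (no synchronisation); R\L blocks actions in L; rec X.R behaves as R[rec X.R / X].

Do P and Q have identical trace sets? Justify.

traces(P) = traces(Q)

P's transition system — 3 states:
  m0 = c.a.(0 + 0 + 0) has moves =c=> m1
  m1 = a.(0 + 0 + 0) has moves =a=> m2
  m2 = 0 + 0 + 0 has moves deadlocked
Q's transition system — 3 states:
  n0 = c.a.(0 + 0) has moves =c=> n1
  n1 = a.(0 + 0) has moves =a=> n2
  n2 = 0 + 0 has moves deadlocked
Bisimilarity quotient blocks:
  B0 = {m0, n0}
  B1 = {m1, n1}
  B2 = {m2, n2}
m0 ∈ B0, n0 ∈ B0 → same block
Bisimilar ⇒ trace-equivalent.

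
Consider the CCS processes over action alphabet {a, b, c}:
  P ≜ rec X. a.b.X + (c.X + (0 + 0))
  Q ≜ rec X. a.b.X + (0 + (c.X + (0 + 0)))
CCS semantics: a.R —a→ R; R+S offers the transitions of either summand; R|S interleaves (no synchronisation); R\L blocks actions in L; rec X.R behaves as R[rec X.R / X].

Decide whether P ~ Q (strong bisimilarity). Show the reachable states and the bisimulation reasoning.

P ~ Q

P's transition system — 2 states:
  p0 = rec X. a.b.X + (c.X + (0 + 0)) | -a-> p1, -c-> p0
  p1 = b.(rec X. a.b.X + (c.X + (0 + 0))) | -b-> p0
Q's transition system — 2 states:
  q0 = rec X. a.b.X + (0 + (c.X + (0 + 0))) | -a-> q1, -c-> q0
  q1 = b.(rec X. a.b.X + (0 + (c.X + (0 + 0)))) | -b-> q0
Bisimilarity quotient blocks:
  B0 = {p0, q0}
  B1 = {p1, q1}
p0 ∈ B0, q0 ∈ B0 → same block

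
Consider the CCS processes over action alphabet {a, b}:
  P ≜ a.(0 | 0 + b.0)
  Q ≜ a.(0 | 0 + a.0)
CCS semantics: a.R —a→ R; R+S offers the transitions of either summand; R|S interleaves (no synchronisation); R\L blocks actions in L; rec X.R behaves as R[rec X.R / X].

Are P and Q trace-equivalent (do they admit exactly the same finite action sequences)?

Reachable graph of P (3 states):
  s0 = a.(0 | 0 + b.0) | —a→ s1
  s1 = 0 | 0 + b.0 | —b→ s2
  s2 = 0 | ·
Reachable graph of Q (3 states):
  t0 = a.(0 | 0 + a.0) | —a→ t1
  t1 = 0 | 0 + a.0 | —a→ t2
  t2 = 0 | ·
Trace ⟨ab⟩ through P, begin at {s0}:
  [1] a ⇒ {s1}
  [2] b ⇒ {s2}
  — P admits the full trace.
Trace ⟨ab⟩ through Q, begin at {t0}:
  [1] a ⇒ {t1}
  [2] b ⇒ ∅  — Q cannot continue

trace-distinct — witness ⟨ab⟩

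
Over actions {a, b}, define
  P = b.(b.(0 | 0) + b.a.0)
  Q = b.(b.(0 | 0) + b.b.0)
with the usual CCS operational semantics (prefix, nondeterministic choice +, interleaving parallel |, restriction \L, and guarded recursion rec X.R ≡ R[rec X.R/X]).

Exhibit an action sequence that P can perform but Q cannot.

P's transition system — 5 states:
  p0 = b.(b.(0 | 0) + b.a.0) :: —b→ p1
  p1 = b.(0 | 0) + b.a.0 :: —b→ p2, —b→ p3
  p2 = 0 | 0 :: (no moves)
  p3 = a.0 :: —a→ p4
  p4 = 0 :: (no moves)
Q's transition system — 5 states:
  q0 = b.(b.(0 | 0) + b.b.0) :: —b→ q1
  q1 = b.(0 | 0) + b.b.0 :: —b→ q2, —b→ q3
  q2 = 0 | 0 :: (no moves)
  q3 = b.0 :: —b→ q4
  q4 = 0 :: (no moves)
Executing bba from P (initial set {p0}):
  step 1 (b): {p1}
  step 2 (b): {p2, p3}
  step 3 (a): {p4}
  ✓ P
Executing bba from Q (initial set {q0}):
  step 1 (b): {q1}
  step 2 (b): {q2, q3}
  step 3 (a): ∅ (Q stuck)

bba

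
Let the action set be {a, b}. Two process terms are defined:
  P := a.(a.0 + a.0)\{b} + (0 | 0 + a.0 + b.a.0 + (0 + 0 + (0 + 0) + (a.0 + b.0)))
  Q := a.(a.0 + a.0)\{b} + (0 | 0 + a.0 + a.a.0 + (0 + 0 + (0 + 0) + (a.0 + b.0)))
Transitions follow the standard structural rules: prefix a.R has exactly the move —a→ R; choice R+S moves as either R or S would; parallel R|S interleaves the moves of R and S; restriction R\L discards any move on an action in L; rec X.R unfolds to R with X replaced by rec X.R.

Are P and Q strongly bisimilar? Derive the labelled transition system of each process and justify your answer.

Reachable graph of P (5 states):
  u0 = a.(a.0 + a.0)\{b} + (0 | 0 + a.0 + b.a.0 + (0 + 0 + (0 + 0) + (a.0 + b.0))) ⊢ ··a··> u1, ··a··> u2, ··b··> u2, ··b··> u3
  u1 = (a.0 + a.0)\{b} ⊢ ··a··> u4
  u2 = 0 ⊢ stopped
  u3 = a.0 ⊢ ··a··> u2
  u4 = 0\{b} ⊢ stopped
Reachable graph of Q (5 states):
  v0 = a.(a.0 + a.0)\{b} + (0 | 0 + a.0 + a.a.0 + (0 + 0 + (0 + 0) + (a.0 + b.0))) ⊢ ··a··> v1, ··a··> v2, ··a··> v3, ··b··> v2
  v1 = (a.0 + a.0)\{b} ⊢ ··a··> v4
  v2 = 0 ⊢ stopped
  v3 = a.0 ⊢ ··a··> v2
  v4 = 0\{b} ⊢ stopped
Bisimilarity quotient blocks:
  B0 = {u0}
  B1 = {u2, u4, v2, v4}
  B2 = {u1, u3, v1, v3}
  B3 = {v0}
u0 ∈ B0, v0 ∈ B3 → different blocks

P ≁ Q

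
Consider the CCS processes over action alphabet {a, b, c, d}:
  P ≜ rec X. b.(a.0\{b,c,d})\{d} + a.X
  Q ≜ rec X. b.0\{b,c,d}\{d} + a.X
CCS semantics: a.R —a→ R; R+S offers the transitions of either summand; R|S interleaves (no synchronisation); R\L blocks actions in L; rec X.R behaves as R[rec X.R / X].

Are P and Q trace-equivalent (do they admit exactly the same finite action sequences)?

traces(P) ≠ traces(Q) — witness ⟨ba⟩

P's transition system — 3 states:
  u0 = rec X. b.(a.0\{b,c,d})\{d} + a.X has moves --a--▸ u0, --b--▸ u1
  u1 = (a.0\{b,c,d})\{d} has moves --a--▸ u2
  u2 = 0\{b,c,d}\{d} has moves ·
Q's transition system — 2 states:
  v0 = rec X. b.0\{b,c,d}\{d} + a.X has moves --a--▸ v0, --b--▸ v1
  v1 = 0\{b,c,d}\{d} has moves ·
Trace ⟨ba⟩ through P, begin at {u0}:
  [1] b ⇒ {u1}
  [2] a ⇒ {u2}
  — P admits the full trace.
Trace ⟨ba⟩ through Q, begin at {v0}:
  [1] b ⇒ {v1}
  [2] a ⇒ ∅ (Q stuck)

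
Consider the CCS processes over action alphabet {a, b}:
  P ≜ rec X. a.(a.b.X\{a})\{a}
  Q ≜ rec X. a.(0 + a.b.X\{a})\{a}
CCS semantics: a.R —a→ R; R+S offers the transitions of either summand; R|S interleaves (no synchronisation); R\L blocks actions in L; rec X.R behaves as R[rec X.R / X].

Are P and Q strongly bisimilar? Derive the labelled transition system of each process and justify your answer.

YES

P's transition system — 2 states:
  u0 = rec X. a.(a.b.X\{a})\{a} ⊢ =a=> u1
  u1 = (a.b.(rec X. a.(a.b.X\{a})\{a})\{a})\{a} ⊢ ∅
Q's transition system — 2 states:
  v0 = rec X. a.(0 + a.b.X\{a})\{a} ⊢ =a=> v1
  v1 = (0 + a.b.(rec X. a.(0 + a.b.X\{a})\{a})\{a})\{a} ⊢ ∅
Partition-refinement fixed point:
  B0 = {u0, v0}
  B1 = {u1, v1}
u0 ∈ B0, v0 ∈ B0 → same block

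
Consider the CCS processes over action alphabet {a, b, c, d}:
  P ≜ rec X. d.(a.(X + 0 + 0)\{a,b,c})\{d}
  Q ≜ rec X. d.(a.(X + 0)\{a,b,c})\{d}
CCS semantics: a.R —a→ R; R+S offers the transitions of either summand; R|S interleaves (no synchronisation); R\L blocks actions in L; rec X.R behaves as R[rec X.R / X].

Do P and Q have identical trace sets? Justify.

traces(P) = traces(Q)

Reachable graph of P (3 states):
  u0 = rec X. d.(a.(X + 0 + 0)\{a,b,c})\{d} | --d--▸ u1
  u1 = (a.((rec X. d.(a.(X + 0 + 0)\{a,b,c})\{d}) + 0 + 0)\{a,b,c})\{d} | --a--▸ u2
  u2 = ((rec X. d.(a.(X + 0 + 0)\{a,b,c})\{d}) + 0 + 0)\{a,b,c}\{d} | (no moves)
Reachable graph of Q (3 states):
  v0 = rec X. d.(a.(X + 0)\{a,b,c})\{d} | --d--▸ v1
  v1 = (a.((rec X. d.(a.(X + 0)\{a,b,c})\{d}) + 0)\{a,b,c})\{d} | --a--▸ v2
  v2 = ((rec X. d.(a.(X + 0)\{a,b,c})\{d}) + 0)\{a,b,c}\{d} | (no moves)
Bisimilarity quotient blocks:
  B0 = {u0, v0}
  B1 = {u1, v1}
  B2 = {u2, v2}
u0 ∈ B0, v0 ∈ B0 → same block
Bisimilar ⇒ trace-equivalent.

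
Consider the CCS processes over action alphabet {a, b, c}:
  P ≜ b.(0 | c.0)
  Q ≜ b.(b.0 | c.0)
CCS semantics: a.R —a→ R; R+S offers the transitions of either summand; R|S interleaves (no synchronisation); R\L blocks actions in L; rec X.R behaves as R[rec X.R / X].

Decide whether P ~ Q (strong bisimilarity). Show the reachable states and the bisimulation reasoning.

P's transition system — 3 states:
  u0 = b.(0 | c.0) :: --b--▸ u1
  u1 = 0 | c.0 :: --c--▸ u2
  u2 = 0 | 0 :: stopped
Q's transition system — 5 states:
  v0 = b.(b.0 | c.0) :: --b--▸ v1
  v1 = b.0 | c.0 :: --b--▸ v2, --c--▸ v3
  v2 = 0 | c.0 :: --c--▸ v4
  v3 = b.0 | 0 :: --b--▸ v4
  v4 = 0 | 0 :: stopped
Coarsest stable partition (strong bisimilarity classes):
  B0 = {u0}
  B1 = {u1, v2}
  B2 = {u2, v4}
  B3 = {v0}
  B4 = {v1}
  B5 = {v3}
u0 ∈ B0, v0 ∈ B3 → different blocks

not bisimilar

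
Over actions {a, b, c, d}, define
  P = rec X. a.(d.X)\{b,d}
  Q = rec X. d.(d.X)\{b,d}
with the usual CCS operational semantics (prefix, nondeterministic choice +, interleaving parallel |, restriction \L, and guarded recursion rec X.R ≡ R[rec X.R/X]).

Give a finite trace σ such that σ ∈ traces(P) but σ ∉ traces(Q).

a

P's transition system — 2 states:
  s0 = rec X. a.(d.X)\{b,d} :: -a-> s1
  s1 = (d.(rec X. a.(d.X)\{b,d}))\{b,d} :: ·
Q's transition system — 2 states:
  t0 = rec X. d.(d.X)\{b,d} :: -d-> t1
  t1 = (d.(rec X. d.(d.X)\{b,d}))\{b,d} :: ·
Run σ = ⟨a⟩ on P: start {s0}
  step 1 (a): {s1}
  ✓ P
Run σ = ⟨a⟩ on Q: start {t0}
  step 1 (a): no successor for Q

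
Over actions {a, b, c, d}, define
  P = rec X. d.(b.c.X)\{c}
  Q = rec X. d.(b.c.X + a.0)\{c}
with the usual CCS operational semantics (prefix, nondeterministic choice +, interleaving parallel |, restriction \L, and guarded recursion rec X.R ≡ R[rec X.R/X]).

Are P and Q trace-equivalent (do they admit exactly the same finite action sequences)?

trace-distinct — witness ⟨da⟩

LTS(P): 3 reachable states
  p0 = rec X. d.(b.c.X)\{c} has moves =d=> p1
  p1 = (b.c.(rec X. d.(b.c.X)\{c}))\{c} has moves =b=> p2
  p2 = (c.(rec X. d.(b.c.X)\{c}))\{c} has moves stopped
LTS(Q): 4 reachable states
  q0 = rec X. d.(b.c.X + a.0)\{c} has moves =d=> q1
  q1 = (b.c.(rec X. d.(b.c.X + a.0)\{c}) + a.0)\{c} has moves =a=> q2, =b=> q3
  q2 = 0\{c} has moves stopped
  q3 = (c.(rec X. d.(b.c.X + a.0)\{c}))\{c} has moves stopped
Run σ = ⟨da⟩ on Q: start {q0}
  step 1 (d): {q1}
  step 2 (a): {q2}
  — Q admits the full trace.
Run σ = ⟨da⟩ on P: start {p0}
  step 1 (d): {p1}
  step 2 (a): no successor for P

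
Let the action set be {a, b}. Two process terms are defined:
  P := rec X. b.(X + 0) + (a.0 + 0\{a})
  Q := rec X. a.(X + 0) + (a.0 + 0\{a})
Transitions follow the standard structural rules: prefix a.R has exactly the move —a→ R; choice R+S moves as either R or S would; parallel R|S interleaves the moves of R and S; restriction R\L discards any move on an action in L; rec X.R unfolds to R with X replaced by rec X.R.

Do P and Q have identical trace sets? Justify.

LTS(P): 3 reachable states
  s0 = rec X. b.(X + 0) + (a.0 + 0\{a}) :: =a=> s1, =b=> s2
  s1 = 0 :: (no moves)
  s2 = (rec X. b.(X + 0) + (a.0 + 0\{a})) + 0 :: =a=> s1, =b=> s2
LTS(Q): 3 reachable states
  t0 = rec X. a.(X + 0) + (a.0 + 0\{a}) :: =a=> t1, =a=> t2
  t1 = (rec X. a.(X + 0) + (a.0 + 0\{a})) + 0 :: =a=> t1, =a=> t2
  t2 = 0 :: (no moves)
Trace ⟨b⟩ through P, begin at {s0}:
  after b @ step 1: {s2}
  ✓ P
Trace ⟨b⟩ through Q, begin at {t0}:
  after b @ step 1: ∅  — Q cannot continue

trace-distinct — witness ⟨b⟩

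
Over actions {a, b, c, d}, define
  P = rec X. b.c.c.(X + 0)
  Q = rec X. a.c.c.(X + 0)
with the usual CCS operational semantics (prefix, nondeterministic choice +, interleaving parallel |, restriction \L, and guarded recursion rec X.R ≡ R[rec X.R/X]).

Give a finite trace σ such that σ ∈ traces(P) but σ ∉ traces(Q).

b

P's transition system — 4 states:
  s0 = rec X. b.c.c.(X + 0) :: -b-> s1
  s1 = c.c.((rec X. b.c.c.(X + 0)) + 0) :: -c-> s2
  s2 = c.((rec X. b.c.c.(X + 0)) + 0) :: -c-> s3
  s3 = (rec X. b.c.c.(X + 0)) + 0 :: -b-> s1
Q's transition system — 4 states:
  t0 = rec X. a.c.c.(X + 0) :: -a-> t1
  t1 = c.c.((rec X. a.c.c.(X + 0)) + 0) :: -c-> t2
  t2 = c.((rec X. a.c.c.(X + 0)) + 0) :: -c-> t3
  t3 = (rec X. a.c.c.(X + 0)) + 0 :: -a-> t1
Run σ = ⟨b⟩ on P: start {s0}
  after b @ step 1: {s1}
  P completes σ.
Run σ = ⟨b⟩ on Q: start {t0}
  after b @ step 1: no successor for Q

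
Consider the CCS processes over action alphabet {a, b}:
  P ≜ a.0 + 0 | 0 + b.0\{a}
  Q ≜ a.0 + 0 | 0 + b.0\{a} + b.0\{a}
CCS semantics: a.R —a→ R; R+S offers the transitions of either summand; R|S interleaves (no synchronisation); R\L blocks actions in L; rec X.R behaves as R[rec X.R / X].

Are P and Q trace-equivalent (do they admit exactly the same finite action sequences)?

YES

P's transition system — 3 states:
  u0 = a.0 + 0 | 0 + b.0\{a} ⊢ —a→ u1, —b→ u2
  u1 = 0 ⊢ stopped
  u2 = 0\{a} ⊢ stopped
Q's transition system — 3 states:
  v0 = a.0 + 0 | 0 + b.0\{a} + b.0\{a} ⊢ —a→ v1, —b→ v2
  v1 = 0 ⊢ stopped
  v2 = 0\{a} ⊢ stopped
Partition-refinement fixed point:
  B0 = {u0, v0}
  B1 = {u1, u2, v1, v2}
u0 ∈ B0, v0 ∈ B0 → same block
Bisimilar ⇒ trace-equivalent.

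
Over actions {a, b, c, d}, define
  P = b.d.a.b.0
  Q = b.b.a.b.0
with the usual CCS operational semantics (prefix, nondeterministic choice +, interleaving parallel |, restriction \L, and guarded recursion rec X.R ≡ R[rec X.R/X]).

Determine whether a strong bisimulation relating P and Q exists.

Reachable graph of P (5 states):
  p0 = b.d.a.b.0 | —b→ p1
  p1 = d.a.b.0 | —d→ p2
  p2 = a.b.0 | —a→ p3
  p3 = b.0 | —b→ p4
  p4 = 0 | ∅
Reachable graph of Q (5 states):
  q0 = b.b.a.b.0 | —b→ q1
  q1 = b.a.b.0 | —b→ q2
  q2 = a.b.0 | —a→ q3
  q3 = b.0 | —b→ q4
  q4 = 0 | ∅
Bisimilarity quotient blocks:
  B0 = {p0}
  B1 = {p1}
  B2 = {p2, q2}
  B3 = {p3, q3}
  B4 = {p4, q4}
  B5 = {q0}
  B6 = {q1}
p0 ∈ B0, q0 ∈ B5 → different blocks

NO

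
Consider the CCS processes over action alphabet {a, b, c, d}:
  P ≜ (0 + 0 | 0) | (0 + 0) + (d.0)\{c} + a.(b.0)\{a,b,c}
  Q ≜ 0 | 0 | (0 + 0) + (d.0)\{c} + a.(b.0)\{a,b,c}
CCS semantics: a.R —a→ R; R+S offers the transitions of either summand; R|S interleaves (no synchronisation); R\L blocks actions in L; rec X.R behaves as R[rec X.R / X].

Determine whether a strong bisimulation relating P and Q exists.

YES

LTS(P): 3 reachable states
  s0 = (0 + 0 | 0) | (0 + 0) + (d.0)\{c} + a.(b.0)\{a,b,c} → =a=> s1, =d=> s2
  s1 = (b.0)\{a,b,c} → ∅
  s2 = 0\{c} → ∅
LTS(Q): 3 reachable states
  t0 = 0 | 0 | (0 + 0) + (d.0)\{c} + a.(b.0)\{a,b,c} → =a=> t1, =d=> t2
  t1 = (b.0)\{a,b,c} → ∅
  t2 = 0\{c} → ∅
Partition-refinement fixed point:
  B0 = {s0, t0}
  B1 = {s1, s2, t1, t2}
s0 ∈ B0, t0 ∈ B0 → same block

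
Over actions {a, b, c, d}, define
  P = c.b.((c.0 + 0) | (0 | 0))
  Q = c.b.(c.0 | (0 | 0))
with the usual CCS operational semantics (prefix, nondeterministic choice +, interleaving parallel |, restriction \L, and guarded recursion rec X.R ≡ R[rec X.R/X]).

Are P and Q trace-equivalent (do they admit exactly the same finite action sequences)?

P's transition system — 4 states:
  u0 = c.b.((c.0 + 0) | (0 | 0)) has moves ··c··> u1
  u1 = b.((c.0 + 0) | (0 | 0)) has moves ··b··> u2
  u2 = (c.0 + 0) | (0 | 0) has moves ··c··> u3
  u3 = 0 | (0 | 0) has moves ∅
Q's transition system — 4 states:
  v0 = c.b.(c.0 | (0 | 0)) has moves ··c··> v1
  v1 = b.(c.0 | (0 | 0)) has moves ··b··> v2
  v2 = c.0 | (0 | 0) has moves ··c··> v3
  v3 = 0 | (0 | 0) has moves ∅
Partition-refinement fixed point:
  B0 = {u0, v0}
  B1 = {u1, v1}
  B2 = {u2, v2}
  B3 = {u3, v3}
u0 ∈ B0, v0 ∈ B0 → same block
Bisimilar ⇒ trace-equivalent.

YES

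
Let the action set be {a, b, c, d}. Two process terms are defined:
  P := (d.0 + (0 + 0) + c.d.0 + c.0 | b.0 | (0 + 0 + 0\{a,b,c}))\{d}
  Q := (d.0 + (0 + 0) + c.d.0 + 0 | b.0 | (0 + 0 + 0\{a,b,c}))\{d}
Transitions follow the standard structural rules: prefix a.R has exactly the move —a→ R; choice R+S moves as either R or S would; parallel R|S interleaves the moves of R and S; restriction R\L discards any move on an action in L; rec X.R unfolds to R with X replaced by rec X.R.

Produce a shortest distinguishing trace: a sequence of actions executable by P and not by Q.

bc

P's transition system — 5 states:
  s0 = (d.0 + (0 + 0) + c.d.0 + c.0 | b.0 | (0 + 0 + 0\{a,b,c}))\{d} → —b→ s1, —c→ s2, —c→ s3
  s1 = (c.0 | 0 | (0 + 0 + 0\{a,b,c}))\{d} → —c→ s4
  s2 = (0 | b.0 | (0 + 0 + 0\{a,b,c}))\{d} → —b→ s4
  s3 = (d.0)\{d} → stopped
  s4 = (0 | 0 | (0 + 0 + 0\{a,b,c}))\{d} → stopped
Q's transition system — 3 states:
  t0 = (d.0 + (0 + 0) + c.d.0 + 0 | b.0 | (0 + 0 + 0\{a,b,c}))\{d} → —b→ t1, —c→ t2
  t1 = (0 | 0 | (0 + 0 + 0\{a,b,c}))\{d} → stopped
  t2 = (d.0)\{d} → stopped
Trace ⟨bc⟩ through P, begin at {s0}:
  step 1 (b): {s1}
  step 2 (c): {s4}
  ✓ P
Trace ⟨bc⟩ through Q, begin at {t0}:
  step 1 (b): {t1}
  step 2 (c): ∅  — Q cannot continue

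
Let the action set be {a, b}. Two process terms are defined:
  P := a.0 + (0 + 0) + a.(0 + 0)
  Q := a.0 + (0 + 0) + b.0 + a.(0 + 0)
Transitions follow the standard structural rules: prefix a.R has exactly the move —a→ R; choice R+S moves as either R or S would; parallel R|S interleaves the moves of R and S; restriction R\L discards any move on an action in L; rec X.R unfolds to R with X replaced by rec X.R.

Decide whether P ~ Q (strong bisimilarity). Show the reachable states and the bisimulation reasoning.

LTS(P): 3 reachable states
  s0 = a.0 + (0 + 0) + a.(0 + 0) → —a→ s1, —a→ s2
  s1 = 0 → deadlocked
  s2 = 0 + 0 → deadlocked
LTS(Q): 3 reachable states
  t0 = a.0 + (0 + 0) + b.0 + a.(0 + 0) → —a→ t1, —a→ t2, —b→ t1
  t1 = 0 → deadlocked
  t2 = 0 + 0 → deadlocked
Bisimilarity quotient blocks:
  B0 = {s0}
  B1 = {s1, s2, t1, t2}
  B2 = {t0}
s0 ∈ B0, t0 ∈ B2 → different blocks

not bisimilar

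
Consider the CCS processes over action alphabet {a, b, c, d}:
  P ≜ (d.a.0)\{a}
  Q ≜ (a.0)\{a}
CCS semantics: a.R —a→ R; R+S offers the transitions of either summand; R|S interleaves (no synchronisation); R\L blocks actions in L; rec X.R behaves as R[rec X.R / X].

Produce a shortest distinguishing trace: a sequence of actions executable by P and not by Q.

d

LTS(P): 2 reachable states
  m0 = (d.a.0)\{a} has moves —d→ m1
  m1 = (a.0)\{a} has moves ∅
LTS(Q): 1 reachable states
  n0 = (a.0)\{a} has moves ∅
Run σ = ⟨d⟩ on P: start {m0}
  after d @ step 1: {m1}
  P completes σ.
Run σ = ⟨d⟩ on Q: start {n0}
  after d @ step 1: ∅  — Q cannot continue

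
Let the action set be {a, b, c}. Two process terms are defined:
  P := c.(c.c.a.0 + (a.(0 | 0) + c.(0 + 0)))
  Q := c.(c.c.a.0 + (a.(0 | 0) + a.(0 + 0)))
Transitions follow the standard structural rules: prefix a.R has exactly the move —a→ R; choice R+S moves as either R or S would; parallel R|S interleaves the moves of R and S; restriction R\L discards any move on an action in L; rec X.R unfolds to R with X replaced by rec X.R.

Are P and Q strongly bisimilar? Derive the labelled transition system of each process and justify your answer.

P ≁ Q

Reachable graph of P (7 states):
  s0 = c.(c.c.a.0 + (a.(0 | 0) + c.(0 + 0))) :: —c→ s1
  s1 = c.c.a.0 + (a.(0 | 0) + c.(0 + 0)) :: —a→ s2, —c→ s3, —c→ s4
  s2 = 0 | 0 :: deadlocked
  s3 = 0 + 0 :: deadlocked
  s4 = c.a.0 :: —c→ s5
  s5 = a.0 :: —a→ s6
  s6 = 0 :: deadlocked
Reachable graph of Q (7 states):
  t0 = c.(c.c.a.0 + (a.(0 | 0) + a.(0 + 0))) :: —c→ t1
  t1 = c.c.a.0 + (a.(0 | 0) + a.(0 + 0)) :: —a→ t2, —a→ t3, —c→ t4
  t2 = 0 + 0 :: deadlocked
  t3 = 0 | 0 :: deadlocked
  t4 = c.a.0 :: —c→ t5
  t5 = a.0 :: —a→ t6
  t6 = 0 :: deadlocked
Coarsest stable partition (strong bisimilarity classes):
  B0 = {s0}
  B1 = {s1}
  B2 = {s2, s3, s6, t2, t3, t6}
  B3 = {s4, t4}
  B4 = {s5, t5}
  B5 = {t0}
  B6 = {t1}
s0 ∈ B0, t0 ∈ B5 → different blocks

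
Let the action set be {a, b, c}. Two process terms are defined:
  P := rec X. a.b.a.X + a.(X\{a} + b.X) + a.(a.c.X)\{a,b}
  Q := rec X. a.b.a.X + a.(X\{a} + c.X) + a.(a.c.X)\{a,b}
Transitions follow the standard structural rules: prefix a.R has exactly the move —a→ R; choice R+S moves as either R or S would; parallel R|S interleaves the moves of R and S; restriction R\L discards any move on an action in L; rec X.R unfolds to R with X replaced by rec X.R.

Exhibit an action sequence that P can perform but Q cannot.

abab

LTS(P): 5 reachable states
  p0 = rec X. a.b.a.X + a.(X\{a} + b.X) + a.(a.c.X)\{a,b} has moves --a--▸ p1, --a--▸ p2, --a--▸ p3
  p1 = (a.c.(rec X. a.b.a.X + a.(X\{a} + b.X) + a.(a.c.X)\{a,b}))\{a,b} has moves ·
  p2 = (rec X. a.b.a.X + a.(X\{a} + b.X) + a.(a.c.X)\{a,b})\{a} + b.(rec X. a.b.a.X + a.(X\{a} + b.X) + a.(a.c.X)\{a,b}) has moves --b--▸ p0
  p3 = b.a.(rec X. a.b.a.X + a.(X\{a} + b.X) + a.(a.c.X)\{a,b}) has moves --b--▸ p4
  p4 = a.(rec X. a.b.a.X + a.(X\{a} + b.X) + a.(a.c.X)\{a,b}) has moves --a--▸ p0
LTS(Q): 5 reachable states
  q0 = rec X. a.b.a.X + a.(X\{a} + c.X) + a.(a.c.X)\{a,b} has moves --a--▸ q1, --a--▸ q2, --a--▸ q3
  q1 = (a.c.(rec X. a.b.a.X + a.(X\{a} + c.X) + a.(a.c.X)\{a,b}))\{a,b} has moves ·
  q2 = (rec X. a.b.a.X + a.(X\{a} + c.X) + a.(a.c.X)\{a,b})\{a} + c.(rec X. a.b.a.X + a.(X\{a} + c.X) + a.(a.c.X)\{a,b}) has moves --c--▸ q0
  q3 = b.a.(rec X. a.b.a.X + a.(X\{a} + c.X) + a.(a.c.X)\{a,b}) has moves --b--▸ q4
  q4 = a.(rec X. a.b.a.X + a.(X\{a} + c.X) + a.(a.c.X)\{a,b}) has moves --a--▸ q0
Run σ = ⟨abab⟩ on P: start {p0}
  after a @ step 1: {p1, p2, p3}
  after b @ step 2: {p0, p4}
  after a @ step 3: {p0, p1, p2, p3}
  after b @ step 4: {p0, p4}
  P completes σ.
Run σ = ⟨abab⟩ on Q: start {q0}
  after a @ step 1: {q1, q2, q3}
  after b @ step 2: {q4}
  after a @ step 3: {q0}
  after b @ step 4: no successor for Q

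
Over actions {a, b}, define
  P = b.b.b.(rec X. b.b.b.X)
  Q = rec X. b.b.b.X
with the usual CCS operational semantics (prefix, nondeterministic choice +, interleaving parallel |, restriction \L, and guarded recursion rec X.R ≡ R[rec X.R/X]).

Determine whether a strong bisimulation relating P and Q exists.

YES

P's transition system — 4 states:
  m0 = b.b.b.(rec X. b.b.b.X) :: --b--▸ m1
  m1 = b.b.(rec X. b.b.b.X) :: --b--▸ m2
  m2 = b.(rec X. b.b.b.X) :: --b--▸ m3
  m3 = rec X. b.b.b.X :: --b--▸ m1
Q's transition system — 3 states:
  n0 = rec X. b.b.b.X :: --b--▸ n1
  n1 = b.b.(rec X. b.b.b.X) :: --b--▸ n2
  n2 = b.(rec X. b.b.b.X) :: --b--▸ n0
Coarsest stable partition (strong bisimilarity classes):
  B0 = {m0, m1, m2, m3, n0, n1, n2}
m0 ∈ B0, n0 ∈ B0 → same block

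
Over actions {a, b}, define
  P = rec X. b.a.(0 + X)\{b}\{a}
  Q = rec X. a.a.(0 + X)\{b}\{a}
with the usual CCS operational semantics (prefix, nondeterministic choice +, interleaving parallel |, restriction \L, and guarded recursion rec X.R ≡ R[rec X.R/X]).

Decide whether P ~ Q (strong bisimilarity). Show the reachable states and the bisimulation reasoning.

P ≁ Q

Reachable graph of P (3 states):
  u0 = rec X. b.a.(0 + X)\{b}\{a} → ··b··> u1
  u1 = a.(0 + (rec X. b.a.(0 + X)\{b}\{a}))\{b}\{a} → ··a··> u2
  u2 = (0 + (rec X. b.a.(0 + X)\{b}\{a}))\{b}\{a} → (no moves)
Reachable graph of Q (3 states):
  v0 = rec X. a.a.(0 + X)\{b}\{a} → ··a··> v1
  v1 = a.(0 + (rec X. a.a.(0 + X)\{b}\{a}))\{b}\{a} → ··a··> v2
  v2 = (0 + (rec X. a.a.(0 + X)\{b}\{a}))\{b}\{a} → (no moves)
Coarsest stable partition (strong bisimilarity classes):
  B0 = {u0}
  B1 = {u1, v1}
  B2 = {u2, v2}
  B3 = {v0}
u0 ∈ B0, v0 ∈ B3 → different blocks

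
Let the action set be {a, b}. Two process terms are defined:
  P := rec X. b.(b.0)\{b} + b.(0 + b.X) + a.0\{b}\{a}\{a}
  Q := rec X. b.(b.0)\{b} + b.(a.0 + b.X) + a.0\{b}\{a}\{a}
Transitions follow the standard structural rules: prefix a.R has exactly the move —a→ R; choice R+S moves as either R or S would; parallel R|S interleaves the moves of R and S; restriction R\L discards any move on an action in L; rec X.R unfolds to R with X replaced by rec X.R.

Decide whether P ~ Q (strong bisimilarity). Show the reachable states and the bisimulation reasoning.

P's transition system — 4 states:
  p0 = rec X. b.(b.0)\{b} + b.(0 + b.X) + a.0\{b}\{a}\{a} ⊢ --a--▸ p1, --b--▸ p2, --b--▸ p3
  p1 = 0\{b}\{a}\{a} ⊢ (no moves)
  p2 = (b.0)\{b} ⊢ (no moves)
  p3 = 0 + b.(rec X. b.(b.0)\{b} + b.(0 + b.X) + a.0\{b}\{a}\{a}) ⊢ --b--▸ p0
Q's transition system — 5 states:
  q0 = rec X. b.(b.0)\{b} + b.(a.0 + b.X) + a.0\{b}\{a}\{a} ⊢ --a--▸ q1, --b--▸ q2, --b--▸ q3
  q1 = 0\{b}\{a}\{a} ⊢ (no moves)
  q2 = (b.0)\{b} ⊢ (no moves)
  q3 = a.0 + b.(rec X. b.(b.0)\{b} + b.(a.0 + b.X) + a.0\{b}\{a}\{a}) ⊢ --a--▸ q4, --b--▸ q0
  q4 = 0 ⊢ (no moves)
Bisimilarity quotient blocks:
  B0 = {p0}
  B1 = {p3}
  B2 = {p1, p2, q1, q2, q4}
  B3 = {q0}
  B4 = {q3}
p0 ∈ B0, q0 ∈ B3 → different blocks

P ≁ Q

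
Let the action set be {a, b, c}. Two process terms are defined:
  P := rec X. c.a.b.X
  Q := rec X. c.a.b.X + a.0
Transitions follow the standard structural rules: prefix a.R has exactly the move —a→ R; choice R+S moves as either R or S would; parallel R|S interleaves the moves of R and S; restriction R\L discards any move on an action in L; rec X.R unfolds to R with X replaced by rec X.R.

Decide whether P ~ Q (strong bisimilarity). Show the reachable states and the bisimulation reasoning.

LTS(P): 3 reachable states
  p0 = rec X. c.a.b.X ⊢ ··c··> p1
  p1 = a.b.(rec X. c.a.b.X) ⊢ ··a··> p2
  p2 = b.(rec X. c.a.b.X) ⊢ ··b··> p0
LTS(Q): 4 reachable states
  q0 = rec X. c.a.b.X + a.0 ⊢ ··a··> q1, ··c··> q2
  q1 = 0 ⊢ ·
  q2 = a.b.(rec X. c.a.b.X + a.0) ⊢ ··a··> q3
  q3 = b.(rec X. c.a.b.X + a.0) ⊢ ··b··> q0
Bisimilarity quotient blocks:
  B0 = {p0}
  B1 = {p1}
  B2 = {p2}
  B3 = {q0}
  B4 = {q1}
  B5 = {q2}
  B6 = {q3}
p0 ∈ B0, q0 ∈ B3 → different blocks

P ≁ Q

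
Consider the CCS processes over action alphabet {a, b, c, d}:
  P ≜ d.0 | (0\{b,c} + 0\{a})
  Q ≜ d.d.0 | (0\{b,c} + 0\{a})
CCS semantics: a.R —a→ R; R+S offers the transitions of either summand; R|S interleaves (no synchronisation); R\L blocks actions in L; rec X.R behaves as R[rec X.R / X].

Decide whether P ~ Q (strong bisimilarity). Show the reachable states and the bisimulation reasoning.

NO

LTS(P): 2 reachable states
  s0 = d.0 | (0\{b,c} + 0\{a}) has moves --d--▸ s1
  s1 = 0 | (0\{b,c} + 0\{a}) has moves deadlocked
LTS(Q): 3 reachable states
  t0 = d.d.0 | (0\{b,c} + 0\{a}) has moves --d--▸ t1
  t1 = d.0 | (0\{b,c} + 0\{a}) has moves --d--▸ t2
  t2 = 0 | (0\{b,c} + 0\{a}) has moves deadlocked
Coarsest stable partition (strong bisimilarity classes):
  B0 = {s0, t1}
  B1 = {s1, t2}
  B2 = {t0}
s0 ∈ B0, t0 ∈ B2 → different blocks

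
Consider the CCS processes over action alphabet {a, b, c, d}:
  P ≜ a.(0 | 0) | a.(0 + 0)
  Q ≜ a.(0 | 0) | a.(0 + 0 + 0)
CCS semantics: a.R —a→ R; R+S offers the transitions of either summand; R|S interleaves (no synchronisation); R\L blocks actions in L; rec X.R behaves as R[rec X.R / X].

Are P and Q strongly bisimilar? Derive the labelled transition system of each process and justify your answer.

P's transition system — 4 states:
  u0 = a.(0 | 0) | a.(0 + 0) → ··a··> u1, ··a··> u2
  u1 = 0 | 0 | a.(0 + 0) → ··a··> u3
  u2 = a.(0 | 0) | (0 + 0) → ··a··> u3
  u3 = 0 | 0 | (0 + 0) → deadlocked
Q's transition system — 4 states:
  v0 = a.(0 | 0) | a.(0 + 0 + 0) → ··a··> v1, ··a··> v2
  v1 = 0 | 0 | a.(0 + 0 + 0) → ··a··> v3
  v2 = a.(0 | 0) | (0 + 0 + 0) → ··a··> v3
  v3 = 0 | 0 | (0 + 0 + 0) → deadlocked
Coarsest stable partition (strong bisimilarity classes):
  B0 = {u0, v0}
  B1 = {u1, u2, v1, v2}
  B2 = {u3, v3}
u0 ∈ B0, v0 ∈ B0 → same block

P ~ Q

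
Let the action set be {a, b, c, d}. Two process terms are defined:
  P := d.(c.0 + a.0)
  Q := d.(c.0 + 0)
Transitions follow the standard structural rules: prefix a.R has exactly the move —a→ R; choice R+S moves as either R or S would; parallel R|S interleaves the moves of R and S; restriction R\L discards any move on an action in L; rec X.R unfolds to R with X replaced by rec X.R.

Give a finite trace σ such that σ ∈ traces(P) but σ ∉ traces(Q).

LTS(P): 3 reachable states
  m0 = d.(c.0 + a.0) | —d→ m1
  m1 = c.0 + a.0 | —a→ m2, —c→ m2
  m2 = 0 | (no moves)
LTS(Q): 3 reachable states
  n0 = d.(c.0 + 0) | —d→ n1
  n1 = c.0 + 0 | —c→ n2
  n2 = 0 | (no moves)
Executing da from P (initial set {m0}):
  [1] d ⇒ {m1}
  [2] a ⇒ {m2}
  P completes σ.
Executing da from Q (initial set {n0}):
  [1] d ⇒ {n1}
  [2] a ⇒ ∅ (Q stuck)

da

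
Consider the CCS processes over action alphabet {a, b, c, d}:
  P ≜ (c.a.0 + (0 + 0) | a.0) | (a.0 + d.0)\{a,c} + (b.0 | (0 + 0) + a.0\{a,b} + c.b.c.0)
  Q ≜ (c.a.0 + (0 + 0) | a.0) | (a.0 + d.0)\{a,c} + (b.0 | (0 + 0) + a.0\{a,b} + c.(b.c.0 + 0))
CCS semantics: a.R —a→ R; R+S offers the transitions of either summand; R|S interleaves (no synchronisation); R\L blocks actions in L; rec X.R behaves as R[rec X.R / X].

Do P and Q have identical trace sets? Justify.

traces(P) = traces(Q)

P's transition system — 13 states:
  p0 = (c.a.0 + (0 + 0) | a.0) | (a.0 + d.0)\{a,c} + (b.0 | (0 + 0) + a.0\{a,b} + c.b.c.0) | —a→ p1, —a→ p2, —b→ p3, —c→ p4, —c→ p5, —d→ p6
  p1 = (0 + 0) | 0 | (a.0 + d.0)\{a,c} | —d→ p7
  p2 = 0\{a,b} | deadlocked
  p3 = 0 | (0 + 0) | deadlocked
  p4 = a.0 | (a.0 + d.0)\{a,c} | —a→ p8, —d→ p9
  p5 = b.c.0 | —b→ p10
  p6 = (c.a.0 + (0 + 0) | a.0) | 0\{a,c} | —a→ p7, —c→ p9
  p7 = (0 + 0) | 0 | 0\{a,c} | deadlocked
  p8 = 0 | (a.0 + d.0)\{a,c} | —d→ p11
  p9 = a.0 | 0\{a,c} | —a→ p11
  p10 = c.0 | —c→ p12
  p11 = 0 | 0\{a,c} | deadlocked
  p12 = 0 | deadlocked
Q's transition system — 13 states:
  q0 = (c.a.0 + (0 + 0) | a.0) | (a.0 + d.0)\{a,c} + (b.0 | (0 + 0) + a.0\{a,b} + c.(b.c.0 + 0)) | —a→ q1, —a→ q2, —b→ q3, —c→ q4, —c→ q5, —d→ q6
  q1 = (0 + 0) | 0 | (a.0 + d.0)\{a,c} | —d→ q7
  q2 = 0\{a,b} | deadlocked
  q3 = 0 | (0 + 0) | deadlocked
  q4 = a.0 | (a.0 + d.0)\{a,c} | —a→ q8, —d→ q9
  q5 = b.c.0 + 0 | —b→ q10
  q6 = (c.a.0 + (0 + 0) | a.0) | 0\{a,c} | —a→ q7, —c→ q9
  q7 = (0 + 0) | 0 | 0\{a,c} | deadlocked
  q8 = 0 | (a.0 + d.0)\{a,c} | —d→ q11
  q9 = a.0 | 0\{a,c} | —a→ q11
  q10 = c.0 | —c→ q12
  q11 = 0 | 0\{a,c} | deadlocked
  q12 = 0 | deadlocked
Partition-refinement fixed point:
  B0 = {p0, q0}
  B1 = {p5, q5}
  B2 = {p10, q10}
  B3 = {p11, p12, p2, p3, p7, q11, q12, q2, q3, q7}
  B4 = {p1, p8, q1, q8}
  B5 = {p6, q6}
  B6 = {p9, q9}
  B7 = {p4, q4}
p0 ∈ B0, q0 ∈ B0 → same block
Bisimilar ⇒ trace-equivalent.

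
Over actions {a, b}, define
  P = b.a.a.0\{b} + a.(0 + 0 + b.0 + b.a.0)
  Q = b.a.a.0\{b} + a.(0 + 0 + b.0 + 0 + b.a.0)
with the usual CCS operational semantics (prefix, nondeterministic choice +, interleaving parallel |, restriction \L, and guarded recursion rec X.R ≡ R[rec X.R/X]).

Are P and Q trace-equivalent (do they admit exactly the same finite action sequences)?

traces(P) = traces(Q)

LTS(P): 7 reachable states
  m0 = b.a.a.0\{b} + a.(0 + 0 + b.0 + b.a.0) → -a-> m1, -b-> m2
  m1 = 0 + 0 + b.0 + b.a.0 → -b-> m3, -b-> m4
  m2 = a.a.0\{b} → -a-> m5
  m3 = 0 → deadlocked
  m4 = a.0 → -a-> m3
  m5 = a.0\{b} → -a-> m6
  m6 = 0\{b} → deadlocked
LTS(Q): 7 reachable states
  n0 = b.a.a.0\{b} + a.(0 + 0 + b.0 + 0 + b.a.0) → -a-> n1, -b-> n2
  n1 = 0 + 0 + b.0 + 0 + b.a.0 → -b-> n3, -b-> n4
  n2 = a.a.0\{b} → -a-> n5
  n3 = 0 → deadlocked
  n4 = a.0 → -a-> n3
  n5 = a.0\{b} → -a-> n6
  n6 = 0\{b} → deadlocked
Partition-refinement fixed point:
  B0 = {m0, n0}
  B1 = {m2, n2}
  B2 = {m4, m5, n4, n5}
  B3 = {m3, m6, n3, n6}
  B4 = {m1, n1}
m0 ∈ B0, n0 ∈ B0 → same block
Bisimilar ⇒ trace-equivalent.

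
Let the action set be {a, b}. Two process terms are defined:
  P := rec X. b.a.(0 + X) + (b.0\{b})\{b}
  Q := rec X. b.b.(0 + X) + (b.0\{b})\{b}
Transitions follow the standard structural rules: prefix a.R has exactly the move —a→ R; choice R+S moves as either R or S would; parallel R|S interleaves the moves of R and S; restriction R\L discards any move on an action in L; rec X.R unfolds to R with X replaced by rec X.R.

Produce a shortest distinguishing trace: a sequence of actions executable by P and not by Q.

ba

Reachable graph of P (3 states):
  p0 = rec X. b.a.(0 + X) + (b.0\{b})\{b} ⊢ ··b··> p1
  p1 = a.(0 + (rec X. b.a.(0 + X) + (b.0\{b})\{b})) ⊢ ··a··> p2
  p2 = 0 + (rec X. b.a.(0 + X) + (b.0\{b})\{b}) ⊢ ··b··> p1
Reachable graph of Q (3 states):
  q0 = rec X. b.b.(0 + X) + (b.0\{b})\{b} ⊢ ··b··> q1
  q1 = b.(0 + (rec X. b.b.(0 + X) + (b.0\{b})\{b})) ⊢ ··b··> q2
  q2 = 0 + (rec X. b.b.(0 + X) + (b.0\{b})\{b}) ⊢ ··b··> q1
Run σ = ⟨ba⟩ on P: start {p0}
  [1] b ⇒ {p1}
  [2] a ⇒ {p2}
  P completes σ.
Run σ = ⟨ba⟩ on Q: start {q0}
  [1] b ⇒ {q1}
  [2] a ⇒ ∅  — Q cannot continue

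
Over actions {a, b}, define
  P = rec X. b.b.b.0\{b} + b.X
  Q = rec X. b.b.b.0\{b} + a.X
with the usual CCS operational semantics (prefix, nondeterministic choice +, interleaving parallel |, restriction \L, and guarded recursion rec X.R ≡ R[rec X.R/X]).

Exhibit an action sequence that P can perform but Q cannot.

P's transition system — 4 states:
  s0 = rec X. b.b.b.0\{b} + b.X :: ··b··> s0, ··b··> s1
  s1 = b.b.0\{b} :: ··b··> s2
  s2 = b.0\{b} :: ··b··> s3
  s3 = 0\{b} :: ·
Q's transition system — 4 states:
  t0 = rec X. b.b.b.0\{b} + a.X :: ··a··> t0, ··b··> t1
  t1 = b.b.0\{b} :: ··b··> t2
  t2 = b.0\{b} :: ··b··> t3
  t3 = 0\{b} :: ·
Executing bbbb from P (initial set {s0}):
  [1] b ⇒ {s0, s1}
  [2] b ⇒ {s0, s1, s2}
  [3] b ⇒ {s0, s1, s2, s3}
  [4] b ⇒ {s0, s1, s2, s3}
  ✓ P
Executing bbbb from Q (initial set {t0}):
  [1] b ⇒ {t1}
  [2] b ⇒ {t2}
  [3] b ⇒ {t3}
  [4] b ⇒ ∅  — Q cannot continue

bbbb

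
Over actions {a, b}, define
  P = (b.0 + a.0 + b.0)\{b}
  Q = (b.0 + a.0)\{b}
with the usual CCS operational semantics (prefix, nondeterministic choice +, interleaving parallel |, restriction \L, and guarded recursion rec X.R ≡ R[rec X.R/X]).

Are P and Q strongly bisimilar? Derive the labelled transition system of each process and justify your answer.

P ~ Q

P's transition system — 2 states:
  s0 = (b.0 + a.0 + b.0)\{b} :: -a-> s1
  s1 = 0\{b} :: ·
Q's transition system — 2 states:
  t0 = (b.0 + a.0)\{b} :: -a-> t1
  t1 = 0\{b} :: ·
Partition-refinement fixed point:
  B0 = {s0, t0}
  B1 = {s1, t1}
s0 ∈ B0, t0 ∈ B0 → same block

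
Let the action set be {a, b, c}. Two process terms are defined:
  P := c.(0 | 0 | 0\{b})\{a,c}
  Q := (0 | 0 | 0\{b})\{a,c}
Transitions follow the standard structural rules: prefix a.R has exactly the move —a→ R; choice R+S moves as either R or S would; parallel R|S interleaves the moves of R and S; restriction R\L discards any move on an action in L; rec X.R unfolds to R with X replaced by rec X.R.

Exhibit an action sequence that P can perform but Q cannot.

LTS(P): 2 reachable states
  p0 = c.(0 | 0 | 0\{b})\{a,c} | =c=> p1
  p1 = (0 | 0 | 0\{b})\{a,c} | (no moves)
LTS(Q): 1 reachable states
  q0 = (0 | 0 | 0\{b})\{a,c} | (no moves)
Trace ⟨c⟩ through P, begin at {p0}:
  step 1 (c): {p1}
  ✓ P
Trace ⟨c⟩ through Q, begin at {q0}:
  step 1 (c): ∅ (Q stuck)

c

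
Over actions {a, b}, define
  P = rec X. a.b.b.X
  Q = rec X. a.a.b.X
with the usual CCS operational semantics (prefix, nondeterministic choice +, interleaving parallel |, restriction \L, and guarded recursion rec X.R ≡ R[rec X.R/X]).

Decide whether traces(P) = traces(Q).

LTS(P): 3 reachable states
  m0 = rec X. a.b.b.X has moves ··a··> m1
  m1 = b.b.(rec X. a.b.b.X) has moves ··b··> m2
  m2 = b.(rec X. a.b.b.X) has moves ··b··> m0
LTS(Q): 3 reachable states
  n0 = rec X. a.a.b.X has moves ··a··> n1
  n1 = a.b.(rec X. a.a.b.X) has moves ··a··> n2
  n2 = b.(rec X. a.a.b.X) has moves ··b··> n0
Executing ab from P (initial set {m0}):
  after a @ step 1: {m1}
  after b @ step 2: {m2}
  P completes σ.
Executing ab from Q (initial set {n0}):
  after a @ step 1: {n1}
  after b @ step 2: ∅  — Q cannot continue

trace-distinct — witness ⟨ab⟩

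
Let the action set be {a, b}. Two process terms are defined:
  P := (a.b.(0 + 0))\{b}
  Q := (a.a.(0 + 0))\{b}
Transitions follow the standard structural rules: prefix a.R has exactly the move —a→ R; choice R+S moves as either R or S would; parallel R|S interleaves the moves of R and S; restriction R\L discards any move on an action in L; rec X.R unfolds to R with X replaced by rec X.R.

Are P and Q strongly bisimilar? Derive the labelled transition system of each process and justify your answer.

not bisimilar

P's transition system — 2 states:
  s0 = (a.b.(0 + 0))\{b} has moves =a=> s1
  s1 = (b.(0 + 0))\{b} has moves (no moves)
Q's transition system — 3 states:
  t0 = (a.a.(0 + 0))\{b} has moves =a=> t1
  t1 = (a.(0 + 0))\{b} has moves =a=> t2
  t2 = (0 + 0)\{b} has moves (no moves)
Partition-refinement fixed point:
  B0 = {s0, t1}
  B1 = {s1, t2}
  B2 = {t0}
s0 ∈ B0, t0 ∈ B2 → different blocks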